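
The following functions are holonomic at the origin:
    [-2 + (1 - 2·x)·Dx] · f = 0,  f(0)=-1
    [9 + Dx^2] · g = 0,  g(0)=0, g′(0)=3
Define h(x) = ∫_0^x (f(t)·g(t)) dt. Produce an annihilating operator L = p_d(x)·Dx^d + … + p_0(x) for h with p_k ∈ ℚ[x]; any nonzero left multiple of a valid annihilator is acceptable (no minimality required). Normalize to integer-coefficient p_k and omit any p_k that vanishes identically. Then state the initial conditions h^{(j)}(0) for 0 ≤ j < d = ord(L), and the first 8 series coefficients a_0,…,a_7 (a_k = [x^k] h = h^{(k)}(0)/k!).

L = (-9 + 18·x)·Dx + 4·Dx^2 + (-1 + 2·x)·Dx^3  (order 3).
h: a_k = 0, 0, -3/2, -2, -15/8, -3, -427/80, -183/20, …
ICs: h(0) = 0, h′(0) = 0, h′′(0) = -3.

f: a_k = -1, -2, -4, -8, -16, -32, -64, -128, …
g: a_k = 0, 3, 0, -9/2, 0, 81/40, 0, -243/560, …
Product ⇒ symmetric product L₀, ord ≤ 2.
h=∫h₀ ⇒ L = L₀·Dx.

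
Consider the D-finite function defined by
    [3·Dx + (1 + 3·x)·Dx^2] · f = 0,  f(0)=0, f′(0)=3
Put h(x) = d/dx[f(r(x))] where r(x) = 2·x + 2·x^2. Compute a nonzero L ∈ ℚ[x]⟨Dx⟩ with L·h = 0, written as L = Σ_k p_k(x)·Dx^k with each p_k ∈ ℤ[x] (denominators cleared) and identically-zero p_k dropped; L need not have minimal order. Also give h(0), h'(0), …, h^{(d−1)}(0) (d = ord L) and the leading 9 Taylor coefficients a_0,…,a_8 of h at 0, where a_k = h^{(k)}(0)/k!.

f: a_k = 0, 3, -9/2, 9, -81/4, 243/5, -243/2, 2187/7, -6561/8, …
h₀=f(r): pull back L_f along r ⇒ L₀.
h₀' ⇒ L via d/dx closure of L₀.
L = (4 + 12·x + 12·x^2) + (1 + 8·x + 18·x^2 + 12·x^3)·Dx  (order 1).
h: a_k = 6, -24, 108, -504, 2376, -11232, 53136, -251424, 1189728, …
ICs: h(0) = 6.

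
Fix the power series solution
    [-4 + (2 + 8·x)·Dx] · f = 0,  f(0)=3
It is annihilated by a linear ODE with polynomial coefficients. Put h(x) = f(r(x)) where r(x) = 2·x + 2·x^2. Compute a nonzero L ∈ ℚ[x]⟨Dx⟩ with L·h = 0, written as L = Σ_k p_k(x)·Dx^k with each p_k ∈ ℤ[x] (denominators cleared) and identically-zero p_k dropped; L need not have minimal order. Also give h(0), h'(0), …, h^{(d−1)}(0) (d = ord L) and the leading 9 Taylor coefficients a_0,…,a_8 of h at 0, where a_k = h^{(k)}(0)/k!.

L = (-4 - 8·x) + (1 + 8·x + 8·x^2)·Dx  (order 1).
h: a_k = 3, 12, -12, 48, -216, 1056, -5472, 29568, -164832, …
ICs: h(0) = 3.

f: a_k = 3, 6, -6, 12, -30, 84, -252, 792, -2574, …
Change of var in L_f (x↦r) gives L₀.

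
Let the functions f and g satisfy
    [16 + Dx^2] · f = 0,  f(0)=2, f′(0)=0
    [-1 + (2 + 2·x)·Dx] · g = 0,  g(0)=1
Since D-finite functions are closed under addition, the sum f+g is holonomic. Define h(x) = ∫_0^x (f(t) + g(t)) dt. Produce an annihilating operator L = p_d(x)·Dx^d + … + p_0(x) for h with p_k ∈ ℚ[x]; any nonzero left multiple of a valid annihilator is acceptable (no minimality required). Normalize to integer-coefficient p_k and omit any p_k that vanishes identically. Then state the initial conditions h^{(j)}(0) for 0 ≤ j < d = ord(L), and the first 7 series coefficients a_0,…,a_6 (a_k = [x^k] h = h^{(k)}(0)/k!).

f: a_k = 2, 0, -16, 0, 64/3, 0, -512/45, …
g: a_k = 1, 1/2, -1/8, 1/16, -5/128, 7/256, -21/1024, …
Weyl lclm of L_f,L_g ⇒ L₀ (ord ≤ 3).
∫: right-multiply L₀ by Dx.
L = (-1072 - 2048·x - 1024·x^2)·Dx + (2016 + 6112·x + 6144·x^2 + 2048·x^3)·Dx^2 + (-67 - 128·x - 64·x^2)·Dx^3 + (126 + 382·x + 384·x^2 + 128·x^3)·Dx^4  (order 4).
h: a_k = 0, 3, 1/4, -43/8, 1/64, 8177/1920, 7/1536, …
ICs: h(0) = 0, h′(0) = 3, h′′(0) = 1/2, h′′′(0) = -129/4.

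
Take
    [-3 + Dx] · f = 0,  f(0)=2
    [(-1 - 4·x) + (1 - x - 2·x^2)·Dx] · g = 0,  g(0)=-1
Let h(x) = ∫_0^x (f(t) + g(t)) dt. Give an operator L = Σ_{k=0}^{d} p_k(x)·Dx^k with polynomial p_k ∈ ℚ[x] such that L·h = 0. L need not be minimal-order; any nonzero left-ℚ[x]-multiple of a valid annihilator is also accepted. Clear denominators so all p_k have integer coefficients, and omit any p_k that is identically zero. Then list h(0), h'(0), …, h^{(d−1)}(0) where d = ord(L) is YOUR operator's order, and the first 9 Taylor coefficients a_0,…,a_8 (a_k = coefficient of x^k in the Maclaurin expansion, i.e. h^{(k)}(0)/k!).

f: a_k = 2, 6, 9, 9, 27/4, 81/20, 81/40, 243/280, 729/2240, …
g: a_k = -1, -1, -3, -5, -11, -21, -43, -85, -171, …
f+g: L₀ = lclm(L_f,L_g), ord ≤ 1+1.
∫: right-multiply L₀ by Dx.
L = (9 + 9·x + 126·x^2 + 72·x^3)·Dx + (3 - 30·x - 51·x^2 + 36·x^3 + 36·x^4)·Dx^2 + (-2 + 9·x + 3·x^2 - 20·x^3 - 12·x^4)·Dx^3  (order 3).
h: a_k = 0, 1, 5/2, 2, 1, -17/20, -113/40, -1639/280, -23557/2240, …
ICs: h(0) = 0, h′(0) = 1, h′′(0) = 5.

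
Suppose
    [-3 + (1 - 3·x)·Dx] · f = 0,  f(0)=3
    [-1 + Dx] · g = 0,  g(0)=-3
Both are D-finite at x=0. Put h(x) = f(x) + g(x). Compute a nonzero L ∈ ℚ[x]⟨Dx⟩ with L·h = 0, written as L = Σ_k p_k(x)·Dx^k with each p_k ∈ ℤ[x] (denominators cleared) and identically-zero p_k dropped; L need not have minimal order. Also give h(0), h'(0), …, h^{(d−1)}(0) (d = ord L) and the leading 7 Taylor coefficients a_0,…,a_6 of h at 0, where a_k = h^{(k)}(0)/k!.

f: a_k = 3, 9, 27, 81, 243, 729, 2187, …
g: a_k = -3, -3, -3/2, -1/2, -1/8, -1/40, -1/240, …
L₀ := lclm(L_f,L_g); ord L₀ ≤ 1+1.
L = (-15 - 9·x) + (17 + 6·x - 9·x^2)·Dx + (-2 + 3·x + 9·x^2)·Dx^2  (order 2).
h: a_k = 0, 6, 51/2, 161/2, 1943/8, 29159/40, 524879/240, …
ICs: h(0) = 0, h′(0) = 6.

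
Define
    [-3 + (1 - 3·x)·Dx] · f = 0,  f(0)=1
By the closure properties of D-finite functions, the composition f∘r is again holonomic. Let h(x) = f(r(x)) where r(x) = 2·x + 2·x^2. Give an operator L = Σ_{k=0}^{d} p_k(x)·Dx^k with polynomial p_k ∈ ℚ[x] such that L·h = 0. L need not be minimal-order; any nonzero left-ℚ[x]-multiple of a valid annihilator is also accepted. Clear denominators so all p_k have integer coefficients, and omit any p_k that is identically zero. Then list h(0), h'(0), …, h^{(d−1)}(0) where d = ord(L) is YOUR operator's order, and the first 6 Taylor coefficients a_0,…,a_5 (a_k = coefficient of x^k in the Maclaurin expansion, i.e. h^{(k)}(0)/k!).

L = (6 + 12·x) + (-1 + 6·x + 6·x^2)·Dx  (order 1).
h: a_k = 1, 6, 42, 288, 1980, 13608, …
ICs: h(0) = 1.

f: a_k = 1, 3, 9, 27, 81, 243, …
L₀ from L_f via x↦r, Dx↦r'^{-1}Dx.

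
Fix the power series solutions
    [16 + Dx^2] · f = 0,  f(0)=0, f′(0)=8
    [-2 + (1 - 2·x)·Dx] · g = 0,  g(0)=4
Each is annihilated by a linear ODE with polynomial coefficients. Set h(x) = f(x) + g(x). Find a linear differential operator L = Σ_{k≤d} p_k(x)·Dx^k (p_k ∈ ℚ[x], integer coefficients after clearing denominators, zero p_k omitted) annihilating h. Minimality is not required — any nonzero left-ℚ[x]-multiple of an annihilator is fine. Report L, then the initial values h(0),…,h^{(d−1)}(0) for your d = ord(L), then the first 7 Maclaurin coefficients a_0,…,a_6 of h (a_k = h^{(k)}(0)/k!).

L = (-160 + 256·x - 256·x^2) + (48 - 224·x + 384·x^2 - 256·x^3)·Dx + (-10 + 16·x - 16·x^2)·Dx^2 + (3 - 14·x + 24·x^2 - 16·x^3)·Dx^3  (order 3).
h: a_k = 4, 16, 16, 32/3, 64, 2176/15, 256, …
ICs: h(0) = 4, h′(0) = 16, h′′(0) = 32.

f: a_k = 0, 8, 0, -64/3, 0, 256/15, 0, …
g: a_k = 4, 8, 16, 32, 64, 128, 256, …
Sum ⇒ L₀ = lclm(L_f,L_g) in ℚ(x)⟨Dx⟩.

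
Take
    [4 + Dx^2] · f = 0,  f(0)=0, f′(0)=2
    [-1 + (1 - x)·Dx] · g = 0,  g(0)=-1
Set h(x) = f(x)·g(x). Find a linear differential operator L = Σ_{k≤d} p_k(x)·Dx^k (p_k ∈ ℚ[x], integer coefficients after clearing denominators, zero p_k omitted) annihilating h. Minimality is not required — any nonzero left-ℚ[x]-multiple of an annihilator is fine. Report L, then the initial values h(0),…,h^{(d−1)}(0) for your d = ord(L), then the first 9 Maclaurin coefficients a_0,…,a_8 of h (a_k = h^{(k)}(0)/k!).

L = (-4 + 4·x) + 2·Dx + (-1 + x)·Dx^2  (order 2).
h: a_k = 0, -2, -2, -2/3, -2/3, -14/15, -14/15, -286/315, -286/315, …
ICs: h(0) = 0, h′(0) = -2.

f: a_k = 0, 2, 0, -4/3, 0, 4/15, 0, -8/315, 0, …
g: a_k = -1, -1, -1, -1, -1, -1, -1, -1, -1, …
f·g: L₀ = L_f ⊗_s L_g, ord ≤ 2·1.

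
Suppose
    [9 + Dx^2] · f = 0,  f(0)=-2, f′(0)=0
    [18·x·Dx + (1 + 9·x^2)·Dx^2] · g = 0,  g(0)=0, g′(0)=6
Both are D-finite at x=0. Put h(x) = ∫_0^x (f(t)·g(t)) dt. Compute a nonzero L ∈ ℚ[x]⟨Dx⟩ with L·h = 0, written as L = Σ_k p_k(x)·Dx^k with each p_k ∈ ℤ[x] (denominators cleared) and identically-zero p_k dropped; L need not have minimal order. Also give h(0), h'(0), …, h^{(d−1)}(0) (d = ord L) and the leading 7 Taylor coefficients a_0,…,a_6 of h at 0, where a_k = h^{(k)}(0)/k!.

L = (810 + 18954·x^2 + 72171·x^4 + 236196·x^6 + 531441·x^8)·Dx + (972·x + 14580·x^3 + 78732·x^5 + 236196·x^7)·Dx^2 + (108 + 2592·x^2 + 13122·x^4 + 52488·x^6 + 118098·x^8)·Dx^3 + (108·x + 1620·x^3 + 8748·x^5 + 26244·x^7)·Dx^4 + (2 + 54·x^2 + 567·x^4 + 2916·x^6 + 6561·x^8)·Dx^5  (order 5).
h: a_k = 0, 0, -6, 0, 45/2, 0, -1323/20, …
ICs: h(0) = 0, h′(0) = 0, h′′(0) = -12, h′′′(0) = 0, h′′′′(0) = 540.

f: a_k = -2, 0, 9, 0, -27/4, 0, 81/40, …
g: a_k = 0, 6, 0, -18, 0, 486/5, 0, …
Product ⇒ symmetric product L₀, ord ≤ 4.
h=∫h₀ ⇒ L = L₀·Dx.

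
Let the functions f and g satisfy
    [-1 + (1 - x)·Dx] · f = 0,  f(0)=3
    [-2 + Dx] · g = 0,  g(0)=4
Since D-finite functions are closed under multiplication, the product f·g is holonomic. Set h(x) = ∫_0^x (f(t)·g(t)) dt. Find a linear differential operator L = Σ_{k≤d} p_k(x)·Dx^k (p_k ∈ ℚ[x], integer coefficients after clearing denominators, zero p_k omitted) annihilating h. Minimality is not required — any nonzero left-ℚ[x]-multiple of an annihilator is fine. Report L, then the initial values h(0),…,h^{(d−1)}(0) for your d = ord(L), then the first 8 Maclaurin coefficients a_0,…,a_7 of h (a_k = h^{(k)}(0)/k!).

L = (3 - 2·x)·Dx + (-1 + x)·Dx^2  (order 2).
h: a_k = 0, 12, 18, 20, 19, 84/5, 218/15, 1324/105, …
ICs: h(0) = 0, h′(0) = 12.

f: a_k = 3, 3, 3, 3, 3, 3, 3, 3, …
g: a_k = 4, 8, 8, 16/3, 8/3, 16/15, 16/45, 32/315, …
Sym-product of L_f,L_g gives L₀ (≤ ord 1).
Integrate: L := L₀·Dx.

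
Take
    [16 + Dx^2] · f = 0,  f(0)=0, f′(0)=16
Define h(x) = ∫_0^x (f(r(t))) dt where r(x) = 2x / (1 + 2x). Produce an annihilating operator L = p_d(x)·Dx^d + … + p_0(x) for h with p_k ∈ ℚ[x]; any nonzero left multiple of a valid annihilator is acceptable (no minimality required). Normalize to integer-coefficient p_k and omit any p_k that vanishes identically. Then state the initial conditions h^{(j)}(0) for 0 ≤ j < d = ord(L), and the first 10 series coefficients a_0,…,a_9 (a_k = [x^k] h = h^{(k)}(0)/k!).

f: a_k = 0, 16, 0, -128/3, 0, 512/15, 0, -4096/315, 0, 8192/2835, …
L₀ from L_f via x↦r, Dx↦r'^{-1}Dx.
∫: right-multiply L₀ by Dx.
L = 64·Dx + (4 + 24·x + 48·x^2 + 32·x^3)·Dx^2 + (1 + 8·x + 24·x^2 + 32·x^3 + 16·x^4)·Dx^3  (order 3).
h: a_k = 0, 0, 16, -64/3, -160/3, 1792/5, -49408/45, 15360/7, -630016/315, -2576384/405, …
ICs: h(0) = 0, h′(0) = 0, h′′(0) = 32.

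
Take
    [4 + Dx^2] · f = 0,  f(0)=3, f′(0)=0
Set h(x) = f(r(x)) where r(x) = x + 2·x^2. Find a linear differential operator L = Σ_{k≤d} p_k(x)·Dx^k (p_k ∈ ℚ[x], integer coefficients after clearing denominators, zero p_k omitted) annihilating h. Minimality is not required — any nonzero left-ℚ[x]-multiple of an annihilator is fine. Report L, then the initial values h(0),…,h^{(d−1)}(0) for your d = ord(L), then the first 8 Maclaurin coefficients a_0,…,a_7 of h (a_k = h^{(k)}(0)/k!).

f: a_k = 3, 0, -6, 0, 2, 0, -4/15, 0, …
h₀=f(r): pull back L_f along r ⇒ L₀.
L = (4 + 48·x + 192·x^2 + 256·x^3) - 4·Dx + (1 + 4·x)·Dx^2  (order 2).
h: a_k = 3, 0, -6, -24, -22, 16, 716/15, 304/5, …
ICs: h(0) = 3, h′(0) = 0.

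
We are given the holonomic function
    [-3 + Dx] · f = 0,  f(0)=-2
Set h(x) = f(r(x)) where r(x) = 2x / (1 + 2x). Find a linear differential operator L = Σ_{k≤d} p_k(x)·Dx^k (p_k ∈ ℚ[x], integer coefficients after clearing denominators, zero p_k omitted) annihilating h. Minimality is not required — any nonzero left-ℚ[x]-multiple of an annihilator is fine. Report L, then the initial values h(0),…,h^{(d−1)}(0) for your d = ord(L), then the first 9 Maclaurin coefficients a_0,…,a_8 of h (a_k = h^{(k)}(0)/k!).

f: a_k = -2, -6, -9, -9, -27/4, -81/20, -81/40, -243/280, -729/2240, …
f∘r: x↦r, Dx↦Dx/r' in L_f ⇒ L₀.
L = -6 + (1 + 4·x + 4·x^2)·Dx  (order 1).
h: a_k = -2, -12, -12, 24, -12, -168/5, 552/5, -6576/35, 6492/35, …
ICs: h(0) = -2.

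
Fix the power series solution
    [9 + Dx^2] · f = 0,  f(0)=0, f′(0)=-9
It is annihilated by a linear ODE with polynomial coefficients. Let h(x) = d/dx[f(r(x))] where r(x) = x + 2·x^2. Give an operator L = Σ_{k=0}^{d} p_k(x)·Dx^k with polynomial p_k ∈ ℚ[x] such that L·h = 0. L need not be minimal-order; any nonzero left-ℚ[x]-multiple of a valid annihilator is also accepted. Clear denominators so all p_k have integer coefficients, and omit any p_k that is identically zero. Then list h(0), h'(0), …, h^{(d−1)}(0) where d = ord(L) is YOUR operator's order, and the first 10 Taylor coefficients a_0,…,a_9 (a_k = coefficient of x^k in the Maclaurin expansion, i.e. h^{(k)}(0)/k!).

f: a_k = 0, -9, 0, 27/2, 0, -243/40, 0, 729/560, 0, -729/4480, …
Change of var in L_f (x↦r) gives L₀.
h=h₀': d/dx-closure on L₀ ⇒ L.
L = (57 + 144·x + 864·x^2 + 2304·x^3 + 2304·x^4) + (-12 - 48·x)·Dx + (1 + 8·x + 16·x^2)·Dx^2  (order 2).
h: a_k = -9, -36, 81/2, 324, 6237/8, 567/2, -135351/80, -18711/5, -15193089/4480, 374463/224, …
ICs: h(0) = -9, h′(0) = -36.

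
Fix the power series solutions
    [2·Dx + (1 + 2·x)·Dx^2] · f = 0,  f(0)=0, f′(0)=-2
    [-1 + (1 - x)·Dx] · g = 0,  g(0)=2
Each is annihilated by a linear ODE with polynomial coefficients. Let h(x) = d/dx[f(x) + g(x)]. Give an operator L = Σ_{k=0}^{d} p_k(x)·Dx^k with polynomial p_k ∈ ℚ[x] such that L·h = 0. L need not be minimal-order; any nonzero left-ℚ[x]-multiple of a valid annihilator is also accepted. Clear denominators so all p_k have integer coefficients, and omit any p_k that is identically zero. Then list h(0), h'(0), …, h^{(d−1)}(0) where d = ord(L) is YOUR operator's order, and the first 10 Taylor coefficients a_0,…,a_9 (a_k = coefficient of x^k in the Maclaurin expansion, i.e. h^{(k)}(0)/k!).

L = (-14 - 4·x) + (1 - 20·x - 8·x^2)·Dx + (2 + 3·x - 3·x^2 - 2·x^3)·Dx^2  (order 2).
h: a_k = 0, 8, -2, 24, -22, 76, -114, 272, -494, 1044, …
ICs: h(0) = 0, h′(0) = 8.

f: a_k = 0, -2, 2, -8/3, 4, -32/5, 32/3, -128/7, 32, -512/9, …
g: a_k = 2, 2, 2, 2, 2, 2, 2, 2, 2, 2, …
Weyl lclm of L_f,L_g ⇒ L₀ (ord ≤ 3).
Derive L from L₀ (diff closure).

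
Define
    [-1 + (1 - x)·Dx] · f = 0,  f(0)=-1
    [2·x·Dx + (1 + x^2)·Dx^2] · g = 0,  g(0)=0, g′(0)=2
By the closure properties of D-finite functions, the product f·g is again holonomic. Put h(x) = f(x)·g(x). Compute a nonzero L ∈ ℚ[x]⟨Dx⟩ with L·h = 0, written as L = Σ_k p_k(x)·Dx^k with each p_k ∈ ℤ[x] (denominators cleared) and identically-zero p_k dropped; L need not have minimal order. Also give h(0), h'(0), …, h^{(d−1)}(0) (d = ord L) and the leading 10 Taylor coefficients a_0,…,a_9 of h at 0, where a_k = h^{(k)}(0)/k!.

L = 2·x + (2 - 2·x + 4·x^2)·Dx + (-1 + x - x^2 + x^3)·Dx^2  (order 2).
h: a_k = 0, -2, -2, -4/3, -4/3, -26/15, -26/15, -152/105, -152/105, -526/315, …
ICs: h(0) = 0, h′(0) = -2.

f: a_k = -1, -1, -1, -1, -1, -1, -1, -1, -1, -1, …
g: a_k = 0, 2, 0, -2/3, 0, 2/5, 0, -2/7, 0, 2/9, …
Product ⇒ symmetric product L₀, ord ≤ 2.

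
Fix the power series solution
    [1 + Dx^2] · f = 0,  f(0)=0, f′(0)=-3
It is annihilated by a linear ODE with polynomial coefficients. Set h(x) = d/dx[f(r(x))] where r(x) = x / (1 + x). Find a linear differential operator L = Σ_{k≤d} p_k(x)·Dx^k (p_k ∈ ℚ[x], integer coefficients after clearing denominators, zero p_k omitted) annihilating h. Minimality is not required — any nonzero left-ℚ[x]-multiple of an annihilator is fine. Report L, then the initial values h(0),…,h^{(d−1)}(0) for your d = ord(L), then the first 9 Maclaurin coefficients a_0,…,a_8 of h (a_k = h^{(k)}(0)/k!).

f: a_k = 0, -3, 0, 1/2, 0, -1/40, 0, 1/1680, 0, …
Change of var in L_f (x↦r) gives L₀.
Differentiate: ansatz ord ≤ ord L₀ ⇒ L.
L = (7 + 12·x + 6·x^2) + (6 + 18·x + 18·x^2 + 6·x^3)·Dx + (1 + 4·x + 6·x^2 + 4·x^3 + x^4)·Dx^2  (order 2).
h: a_k = -3, 6, -15/2, 6, -1/8, -45/4, 6931/240, -1591/30, 224179/2688, …
ICs: h(0) = -3, h′(0) = 6.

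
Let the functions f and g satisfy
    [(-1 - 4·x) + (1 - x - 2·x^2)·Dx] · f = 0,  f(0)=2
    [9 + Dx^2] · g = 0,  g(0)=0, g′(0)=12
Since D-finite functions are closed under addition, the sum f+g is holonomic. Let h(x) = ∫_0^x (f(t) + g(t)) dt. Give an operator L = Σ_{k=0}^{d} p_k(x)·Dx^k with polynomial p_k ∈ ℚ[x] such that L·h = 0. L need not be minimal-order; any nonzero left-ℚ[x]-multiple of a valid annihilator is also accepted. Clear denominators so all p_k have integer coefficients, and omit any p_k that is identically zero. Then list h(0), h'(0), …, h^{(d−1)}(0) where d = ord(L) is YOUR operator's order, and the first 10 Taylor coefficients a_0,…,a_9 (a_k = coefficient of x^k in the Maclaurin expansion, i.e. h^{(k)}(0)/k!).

L = (117 + 486·x + 135·x^2 + 360·x^3 + 540·x^4 + 432·x^5)·Dx + (-45 + 63·x + 81·x^2 - 153·x^3 - 18·x^4 + 324·x^5 + 216·x^6)·Dx^2 + (13 + 54·x + 15·x^2 + 40·x^3 + 60·x^4 + 48·x^5)·Dx^3 + (-5 + 7·x + 9·x^2 - 17·x^3 - 2·x^4 + 36·x^5 + 24·x^6)·Dx^4  (order 4).
h: a_k = 0, 2, 7, 2, -2, 22/5, 167/20, 86/7, 23557/1120, 38, …
ICs: h(0) = 0, h′(0) = 2, h′′(0) = 14, h′′′(0) = 12.

f: a_k = 2, 2, 6, 10, 22, 42, 86, 170, 342, 682, …
g: a_k = 0, 12, 0, -18, 0, 81/10, 0, -243/140, 0, 243/1120, …
h₀=f+g: left-lcm gives L₀, ord ≤ 3.
h=∫h₀ ⇒ L = L₀·Dx.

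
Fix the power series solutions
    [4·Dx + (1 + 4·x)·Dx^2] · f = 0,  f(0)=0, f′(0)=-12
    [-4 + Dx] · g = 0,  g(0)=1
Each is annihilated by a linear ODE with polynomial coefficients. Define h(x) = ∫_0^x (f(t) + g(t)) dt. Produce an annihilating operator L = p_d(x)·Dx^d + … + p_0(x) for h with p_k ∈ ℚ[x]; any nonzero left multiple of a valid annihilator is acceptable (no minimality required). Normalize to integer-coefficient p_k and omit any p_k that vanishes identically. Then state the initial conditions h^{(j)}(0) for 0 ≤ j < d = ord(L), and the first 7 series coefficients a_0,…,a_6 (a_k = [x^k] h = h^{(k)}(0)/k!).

L = (-24 - 32·x)·Dx^2 + (2 - 16·x - 32·x^2)·Dx^3 + (1 + 6·x + 8·x^2)·Dx^4  (order 4).
h: a_k = 0, 1, -4, 32/3, -40/3, 608/15, -4544/45, …
ICs: h(0) = 0, h′(0) = 1, h′′(0) = -8, h′′′(0) = 64.

f: a_k = 0, -12, 24, -64, 192, -3072/5, 2048, …
g: a_k = 1, 4, 8, 32/3, 32/3, 128/15, 256/45, …
h₀=f+g: left-lcm gives L₀, ord ≤ 3.
Integrate: L := L₀·Dx.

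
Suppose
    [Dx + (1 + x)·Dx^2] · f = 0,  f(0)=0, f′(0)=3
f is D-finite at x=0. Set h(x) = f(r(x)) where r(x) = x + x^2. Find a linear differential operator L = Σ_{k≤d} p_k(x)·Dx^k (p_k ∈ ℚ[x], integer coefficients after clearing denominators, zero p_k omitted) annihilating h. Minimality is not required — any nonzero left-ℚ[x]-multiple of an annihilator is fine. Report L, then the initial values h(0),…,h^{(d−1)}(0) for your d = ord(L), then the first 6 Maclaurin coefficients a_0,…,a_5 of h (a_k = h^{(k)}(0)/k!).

L = (-1 + 2·x + 2·x^2)·Dx + (1 + 3·x + 3·x^2 + 2·x^3)·Dx^2  (order 2).
h: a_k = 0, 3, 3/2, -2, 3/4, 3/5, …
ICs: h(0) = 0, h′(0) = 3.

f: a_k = 0, 3, -3/2, 1, -3/4, 3/5, …
Substitute x→r, Dx→(1/r')Dx; clear ⇒ L₀.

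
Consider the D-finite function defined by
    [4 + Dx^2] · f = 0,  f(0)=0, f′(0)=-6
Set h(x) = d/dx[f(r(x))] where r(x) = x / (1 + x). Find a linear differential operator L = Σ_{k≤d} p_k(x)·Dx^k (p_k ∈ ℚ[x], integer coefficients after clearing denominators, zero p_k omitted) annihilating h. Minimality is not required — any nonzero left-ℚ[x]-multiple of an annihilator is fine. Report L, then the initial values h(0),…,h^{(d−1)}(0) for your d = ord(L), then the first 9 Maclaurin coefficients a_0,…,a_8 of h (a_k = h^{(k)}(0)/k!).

f: a_k = 0, -6, 0, 4, 0, -4/5, 0, 8/105, 0, …
Change of var in L_f (x↦r) gives L₀.
h₀' ⇒ L via d/dx closure of L₀.
L = (10 + 12·x + 6·x^2) + (6 + 18·x + 18·x^2 + 6·x^3)·Dx + (1 + 4·x + 6·x^2 + 4·x^3 + x^4)·Dx^2  (order 2).
h: a_k = -6, 12, -6, -24, 86, -180, 4418/15, -6064/15, 49262/105, …
ICs: h(0) = -6, h′(0) = 12.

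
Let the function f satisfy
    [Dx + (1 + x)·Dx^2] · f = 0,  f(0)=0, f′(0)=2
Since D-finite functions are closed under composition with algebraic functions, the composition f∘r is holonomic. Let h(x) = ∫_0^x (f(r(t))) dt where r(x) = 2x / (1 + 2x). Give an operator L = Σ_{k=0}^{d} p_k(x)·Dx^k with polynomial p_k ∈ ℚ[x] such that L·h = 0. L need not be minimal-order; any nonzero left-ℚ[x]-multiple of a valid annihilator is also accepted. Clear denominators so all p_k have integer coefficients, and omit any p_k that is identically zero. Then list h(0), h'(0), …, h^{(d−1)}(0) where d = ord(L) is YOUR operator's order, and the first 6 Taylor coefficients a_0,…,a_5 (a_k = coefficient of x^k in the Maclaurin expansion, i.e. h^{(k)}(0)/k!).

f: a_k = 0, 2, -1, 2/3, -1/2, 2/5, …
f∘r: x↦r, Dx↦Dx/r' in L_f ⇒ L₀.
Integrate: L := L₀·Dx.
L = (6 + 16·x)·Dx^2 + (1 + 6·x + 8·x^2)·Dx^3  (order 3).
h: a_k = 0, 0, 2, -4, 28/3, -24, …
ICs: h(0) = 0, h′(0) = 0, h′′(0) = 4.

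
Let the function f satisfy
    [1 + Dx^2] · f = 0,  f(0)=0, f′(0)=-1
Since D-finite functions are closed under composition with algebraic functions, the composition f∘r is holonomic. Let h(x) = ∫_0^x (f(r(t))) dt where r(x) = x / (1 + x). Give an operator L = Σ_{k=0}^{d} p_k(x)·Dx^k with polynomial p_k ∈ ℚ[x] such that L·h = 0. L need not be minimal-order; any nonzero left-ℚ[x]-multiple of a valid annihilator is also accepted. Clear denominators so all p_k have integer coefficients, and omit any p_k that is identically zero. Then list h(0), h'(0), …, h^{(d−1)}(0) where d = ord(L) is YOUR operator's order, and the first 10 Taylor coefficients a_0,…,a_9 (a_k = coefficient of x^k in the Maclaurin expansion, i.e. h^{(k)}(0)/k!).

L = Dx + (2 + 6·x + 6·x^2 + 2·x^3)·Dx^2 + (1 + 4·x + 6·x^2 + 4·x^3 + x^4)·Dx^3  (order 3).
h: a_k = 0, 0, -1/2, 1/3, -5/24, 1/10, -1/720, -5/56, 6931/40320, -1591/6480, …
ICs: h(0) = 0, h′(0) = 0, h′′(0) = -1.

f: a_k = 0, -1, 0, 1/6, 0, -1/120, 0, 1/5040, 0, -1/362880, …
h₀=f(r): pull back L_f along r ⇒ L₀.
∫: right-multiply L₀ by Dx.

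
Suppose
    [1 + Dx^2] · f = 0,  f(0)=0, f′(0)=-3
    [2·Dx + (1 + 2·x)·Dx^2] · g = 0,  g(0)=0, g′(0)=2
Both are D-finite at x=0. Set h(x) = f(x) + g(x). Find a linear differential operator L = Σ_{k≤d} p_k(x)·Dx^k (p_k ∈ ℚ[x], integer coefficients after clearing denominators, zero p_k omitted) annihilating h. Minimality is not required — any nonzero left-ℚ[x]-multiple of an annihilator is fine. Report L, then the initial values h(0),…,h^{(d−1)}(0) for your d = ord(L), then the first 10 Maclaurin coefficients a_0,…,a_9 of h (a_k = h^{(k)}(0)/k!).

f: a_k = 0, -3, 0, 1/2, 0, -1/40, 0, 1/1680, 0, -1/120960, …
g: a_k = 0, 2, -2, 8/3, -4, 32/5, -32/3, 128/7, -32, 512/9, …
L₀ := lclm(L_f,L_g); ord L₀ ≤ 2+2.
L = (50 + 8·x + 8·x^2)·Dx + (9 + 22·x + 12·x^2 + 8·x^3)·Dx^2 + (50 + 8·x + 8·x^2)·Dx^3 + (9 + 22·x + 12·x^2 + 8·x^3)·Dx^4  (order 4).
h: a_k = 0, -1, -2, 19/6, -4, 51/8, -32/3, 30721/1680, -32, 6881279/120960, …
ICs: h(0) = 0, h′(0) = -1, h′′(0) = -4, h′′′(0) = 19.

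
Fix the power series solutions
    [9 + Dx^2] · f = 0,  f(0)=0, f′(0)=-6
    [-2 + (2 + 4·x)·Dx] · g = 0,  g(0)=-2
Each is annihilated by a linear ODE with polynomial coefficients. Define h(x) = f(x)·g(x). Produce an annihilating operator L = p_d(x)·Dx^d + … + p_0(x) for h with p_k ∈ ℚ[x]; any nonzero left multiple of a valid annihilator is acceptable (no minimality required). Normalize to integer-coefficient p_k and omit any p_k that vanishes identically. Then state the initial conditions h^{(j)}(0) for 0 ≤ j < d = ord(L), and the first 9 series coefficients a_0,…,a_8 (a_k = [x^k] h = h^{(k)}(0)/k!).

f: a_k = 0, -6, 0, 9, 0, -81/20, 0, 243/280, 0, …
g: a_k = -2, -2, 1, -1, 5/4, -7/4, 21/8, -33/8, 429/64, …
f·g: L₀ = L_f ⊗_s L_g, ord ≤ 2·1.
L = (12 + 36·x + 36·x^2) + (-2 - 4·x)·Dx + (1 + 4·x + 4·x^2)·Dx^2  (order 2).
h: a_k = 0, 12, 12, -24, -12, 48/5, 48/5, -72/7, 396/35, …
ICs: h(0) = 0, h′(0) = 12.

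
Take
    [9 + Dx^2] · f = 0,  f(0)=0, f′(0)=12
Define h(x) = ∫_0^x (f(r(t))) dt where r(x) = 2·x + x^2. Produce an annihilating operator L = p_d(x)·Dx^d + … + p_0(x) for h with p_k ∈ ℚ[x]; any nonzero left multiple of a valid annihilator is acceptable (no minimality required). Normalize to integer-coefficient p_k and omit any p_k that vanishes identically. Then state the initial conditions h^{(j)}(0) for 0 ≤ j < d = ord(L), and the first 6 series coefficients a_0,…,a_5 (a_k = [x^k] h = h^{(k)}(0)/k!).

L = (36 + 108·x + 108·x^2 + 36·x^3)·Dx - Dx^2 + (1 + x)·Dx^3  (order 3).
h: a_k = 0, 0, 12, 4, -36, -216/5, …
ICs: h(0) = 0, h′(0) = 0, h′′(0) = 24.

f: a_k = 0, 12, 0, -18, 0, 81/10, …
Substitute x→r, Dx→(1/r')Dx; clear ⇒ L₀.
Integrate: L := L₀·Dx.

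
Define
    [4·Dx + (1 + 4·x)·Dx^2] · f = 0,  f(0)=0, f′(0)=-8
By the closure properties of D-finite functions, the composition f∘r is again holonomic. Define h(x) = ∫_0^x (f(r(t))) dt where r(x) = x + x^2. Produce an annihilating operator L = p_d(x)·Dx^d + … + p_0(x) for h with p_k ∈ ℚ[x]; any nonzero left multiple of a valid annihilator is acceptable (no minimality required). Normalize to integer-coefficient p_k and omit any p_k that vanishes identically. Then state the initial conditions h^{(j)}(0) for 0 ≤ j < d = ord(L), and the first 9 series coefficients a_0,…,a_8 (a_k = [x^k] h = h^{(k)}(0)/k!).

f: a_k = 0, -8, 16, -128/3, 128, -2048/5, 4096/3, -32768/7, 16384, …
L₀ from L_f via x↦r, Dx↦r'^{-1}Dx.
Integrate: L := L₀·Dx.
L = 2·Dx^2 + (1 + 2·x)·Dx^3  (order 3).
h: a_k = 0, 0, -4, 8/3, -8/3, 16/5, -64/15, 128/21, -64/7, …
ICs: h(0) = 0, h′(0) = 0, h′′(0) = -8.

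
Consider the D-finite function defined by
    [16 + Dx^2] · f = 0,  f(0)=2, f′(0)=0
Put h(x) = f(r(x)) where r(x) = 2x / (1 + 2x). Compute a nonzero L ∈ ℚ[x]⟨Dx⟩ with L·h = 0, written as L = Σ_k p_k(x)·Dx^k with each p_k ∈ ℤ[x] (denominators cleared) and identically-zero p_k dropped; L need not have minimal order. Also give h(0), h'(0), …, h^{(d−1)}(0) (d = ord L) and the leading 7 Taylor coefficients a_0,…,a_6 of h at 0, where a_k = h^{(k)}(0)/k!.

f: a_k = 2, 0, -16, 0, 64/3, 0, -512/45, …
Substitute x→r, Dx→(1/r')Dx; clear ⇒ L₀.
L = 64 + (4 + 24·x + 48·x^2 + 32·x^3)·Dx + (1 + 8·x + 24·x^2 + 32·x^3 + 16·x^4)·Dx^2  (order 2).
h: a_k = 2, 0, -64, 256, -1280/3, -2048/3, 351232/45, …
ICs: h(0) = 2, h′(0) = 0.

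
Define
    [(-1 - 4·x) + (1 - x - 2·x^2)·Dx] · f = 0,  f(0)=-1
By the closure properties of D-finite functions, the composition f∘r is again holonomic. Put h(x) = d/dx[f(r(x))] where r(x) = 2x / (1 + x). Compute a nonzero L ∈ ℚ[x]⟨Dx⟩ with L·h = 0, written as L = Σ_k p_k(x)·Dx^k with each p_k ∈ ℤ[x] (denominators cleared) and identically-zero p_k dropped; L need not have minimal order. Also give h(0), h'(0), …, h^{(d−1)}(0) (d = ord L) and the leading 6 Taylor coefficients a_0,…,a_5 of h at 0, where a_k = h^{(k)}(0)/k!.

f: a_k = -1, -1, -3, -5, -11, -21, …
Substitute x→r, Dx→(1/r')Dx; clear ⇒ L₀.
h₀' ⇒ L via d/dx closure of L₀.
L = (10 + 54·x + 270·x^2 + 162·x^3) + (-1 - 10·x + 90·x^3 + 81·x^4)·Dx  (order 1).
h: a_k = -2, -20, -54, -360, -810, -4860, …
ICs: h(0) = -2.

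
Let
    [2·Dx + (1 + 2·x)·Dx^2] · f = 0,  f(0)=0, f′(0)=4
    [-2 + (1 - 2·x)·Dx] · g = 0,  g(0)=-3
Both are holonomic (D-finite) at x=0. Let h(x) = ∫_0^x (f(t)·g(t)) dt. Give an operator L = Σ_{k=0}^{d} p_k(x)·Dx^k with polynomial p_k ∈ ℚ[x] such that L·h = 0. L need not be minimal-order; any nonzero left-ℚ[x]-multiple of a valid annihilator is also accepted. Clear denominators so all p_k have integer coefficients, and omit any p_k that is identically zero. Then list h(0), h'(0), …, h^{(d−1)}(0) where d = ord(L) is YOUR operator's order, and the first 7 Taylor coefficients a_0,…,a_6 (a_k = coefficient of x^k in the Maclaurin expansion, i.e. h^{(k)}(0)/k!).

L = 4·Dx + (2 + 12·x)·Dx^2 + (-1 + 4·x^2)·Dx^3  (order 3).
h: a_k = 0, 0, -6, -4, -10, -56/5, -376/15, …
ICs: h(0) = 0, h′(0) = 0, h′′(0) = -12.

f: a_k = 0, 4, -4, 16/3, -8, 64/5, -64/3, …
g: a_k = -3, -6, -12, -24, -48, -96, -192, …
Product ⇒ symmetric product L₀, ord ≤ 2.
h=∫h₀ ⇒ L = L₀·Dx.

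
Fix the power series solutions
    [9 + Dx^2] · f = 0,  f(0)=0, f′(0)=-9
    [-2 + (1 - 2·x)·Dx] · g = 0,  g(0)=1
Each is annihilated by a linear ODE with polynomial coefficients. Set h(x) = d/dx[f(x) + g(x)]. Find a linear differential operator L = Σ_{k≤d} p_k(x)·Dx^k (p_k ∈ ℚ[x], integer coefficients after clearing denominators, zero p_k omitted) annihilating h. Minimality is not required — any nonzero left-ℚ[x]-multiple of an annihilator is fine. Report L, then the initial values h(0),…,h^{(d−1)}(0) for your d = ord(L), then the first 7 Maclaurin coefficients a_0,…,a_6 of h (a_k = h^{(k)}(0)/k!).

L = (684 - 432·x + 432·x^2) + (-99 + 306·x - 324·x^2 + 216·x^3)·Dx + (76 - 48·x + 48·x^2)·Dx^2 + (-11 + 34·x - 36·x^2 + 24·x^3)·Dx^3  (order 3).
h: a_k = -7, 8, 129/2, 64, 1037/8, 384, 72409/80, …
ICs: h(0) = -7, h′(0) = 8, h′′(0) = 129.

f: a_k = 0, -9, 0, 27/2, 0, -243/40, 0, …
g: a_k = 1, 2, 4, 8, 16, 32, 64, …
L₀ := lclm(L_f,L_g); ord L₀ ≤ 2+1.
Derive L from L₀ (diff closure).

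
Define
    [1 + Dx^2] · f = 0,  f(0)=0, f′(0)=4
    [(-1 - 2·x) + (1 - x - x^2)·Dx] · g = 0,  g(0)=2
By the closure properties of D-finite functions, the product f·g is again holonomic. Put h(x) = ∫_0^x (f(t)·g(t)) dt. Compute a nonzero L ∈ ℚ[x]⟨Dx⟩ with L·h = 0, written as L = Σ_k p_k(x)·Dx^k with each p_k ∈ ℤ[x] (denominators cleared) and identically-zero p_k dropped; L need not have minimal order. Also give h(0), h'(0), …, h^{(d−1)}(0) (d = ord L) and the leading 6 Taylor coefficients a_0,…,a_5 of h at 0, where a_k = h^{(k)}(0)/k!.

L = (1 + x + x^2)·Dx + (2 + 4·x)·Dx^2 + (-1 + x + x^2)·Dx^3  (order 3).
h: a_k = 0, 0, 4, 8/3, 11/3, 68/15, …
ICs: h(0) = 0, h′(0) = 0, h′′(0) = 8.

f: a_k = 0, 4, 0, -2/3, 0, 1/30, …
g: a_k = 2, 2, 4, 6, 10, 16, …
Product ⇒ symmetric product L₀, ord ≤ 2.
Integrate: L := L₀·Dx.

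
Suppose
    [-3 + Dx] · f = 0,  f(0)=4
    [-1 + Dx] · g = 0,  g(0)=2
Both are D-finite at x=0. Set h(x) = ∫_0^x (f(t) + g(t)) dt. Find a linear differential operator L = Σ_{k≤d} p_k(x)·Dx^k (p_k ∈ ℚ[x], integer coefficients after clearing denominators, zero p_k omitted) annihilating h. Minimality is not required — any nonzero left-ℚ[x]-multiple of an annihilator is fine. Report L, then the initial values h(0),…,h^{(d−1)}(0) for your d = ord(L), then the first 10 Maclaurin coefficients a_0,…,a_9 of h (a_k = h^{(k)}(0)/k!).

L = 3·Dx - 4·Dx^2 + Dx^3  (order 3).
h: a_k = 0, 6, 7, 19/3, 55/12, 163/60, 487/360, 1459/2520, 125/576, 13123/181440, …
ICs: h(0) = 0, h′(0) = 6, h′′(0) = 14.

f: a_k = 4, 12, 18, 18, 27/2, 81/10, 81/20, 243/140, 729/1120, 243/1120, …
g: a_k = 2, 2, 1, 1/3, 1/12, 1/60, 1/360, 1/2520, 1/20160, 1/181440, …
Weyl lclm of L_f,L_g ⇒ L₀ (ord ≤ 2).
h=∫₀ˣh₀: take L = L₀·Dx.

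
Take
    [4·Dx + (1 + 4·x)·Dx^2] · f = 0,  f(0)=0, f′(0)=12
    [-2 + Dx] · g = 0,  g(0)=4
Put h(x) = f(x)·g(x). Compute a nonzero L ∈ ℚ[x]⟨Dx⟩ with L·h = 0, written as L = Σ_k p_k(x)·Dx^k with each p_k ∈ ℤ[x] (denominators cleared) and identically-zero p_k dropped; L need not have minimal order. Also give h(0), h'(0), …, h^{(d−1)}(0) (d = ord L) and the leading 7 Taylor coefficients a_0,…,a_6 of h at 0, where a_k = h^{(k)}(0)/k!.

L = (-4 + 16·x) - 16·x·Dx + (1 + 4·x)·Dx^2  (order 2).
h: a_k = 0, 48, 0, 160, -384, 6688/5, -13568/3, …
ICs: h(0) = 0, h′(0) = 48.

f: a_k = 0, 12, -24, 64, -192, 3072/5, -2048, …
g: a_k = 4, 8, 8, 16/3, 8/3, 16/15, 16/45, …
L₀ := L_f ⊗_s L_g (sym. prod.), ord ≤ 2.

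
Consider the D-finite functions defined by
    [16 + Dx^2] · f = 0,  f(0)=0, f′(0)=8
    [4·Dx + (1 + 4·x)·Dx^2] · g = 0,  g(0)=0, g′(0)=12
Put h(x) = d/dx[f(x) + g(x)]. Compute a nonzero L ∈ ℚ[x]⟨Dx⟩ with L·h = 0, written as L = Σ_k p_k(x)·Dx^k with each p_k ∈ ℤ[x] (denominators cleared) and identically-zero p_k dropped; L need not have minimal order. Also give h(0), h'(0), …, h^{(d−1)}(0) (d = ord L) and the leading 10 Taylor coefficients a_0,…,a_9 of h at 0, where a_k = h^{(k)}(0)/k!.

L = (448 + 512·x + 1024·x^2) + (48 + 320·x + 768·x^2 + 1024·x^3)·Dx + (28 + 32·x + 64·x^2)·Dx^2 + (3 + 20·x + 48·x^2 + 64·x^3)·Dx^3  (order 3).
h: a_k = 20, -48, 128, -768, 9472/3, -12288, 2209792/45, -196608, 247730176/315, -3145728, …
ICs: h(0) = 20, h′(0) = -48, h′′(0) = 256.

f: a_k = 0, 8, 0, -64/3, 0, 256/15, 0, -2048/315, 0, 4096/2835, …
g: a_k = 0, 12, -24, 64, -192, 3072/5, -2048, 49152/7, -24576, 262144/3, …
f+g: L₀ = lclm(L_f,L_g), ord ≤ 2+2.
Differentiate: ansatz ord ≤ ord L₀ ⇒ L.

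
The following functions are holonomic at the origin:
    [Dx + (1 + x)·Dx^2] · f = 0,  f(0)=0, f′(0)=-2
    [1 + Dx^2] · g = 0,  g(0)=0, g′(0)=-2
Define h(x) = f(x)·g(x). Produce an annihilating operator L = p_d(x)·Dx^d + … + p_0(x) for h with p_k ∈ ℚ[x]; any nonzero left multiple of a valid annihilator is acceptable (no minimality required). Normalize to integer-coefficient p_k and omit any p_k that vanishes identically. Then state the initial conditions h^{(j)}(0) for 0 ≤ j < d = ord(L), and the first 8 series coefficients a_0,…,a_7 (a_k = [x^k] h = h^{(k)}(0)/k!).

f: a_k = 0, -2, 1, -2/3, 1/2, -2/5, 1/3, -2/7, …
g: a_k = 0, -2, 0, 1/3, 0, -1/60, 0, 1/2520, …
h₀=f·g: eliminate ⇒ L₀, order ≤ 2·2.
L = (-3 + 6·x + 19·x^2 + 16·x^3 + 4·x^4) + (4 + 20·x + 24·x^2 + 8·x^3)·Dx + (20·x + 42·x^2 + 32·x^3 + 8·x^4)·Dx^2 + (4 + 20·x + 24·x^2 + 8·x^3)·Dx^3 + (3 + 14·x + 23·x^2 + 16·x^3 + 4·x^4)·Dx^4  (order 4).
h: a_k = 0, 0, 4, -2, 2/3, -2/3, 11/18, -31/60, …
ICs: h(0) = 0, h′(0) = 0, h′′(0) = 8, h′′′(0) = -12.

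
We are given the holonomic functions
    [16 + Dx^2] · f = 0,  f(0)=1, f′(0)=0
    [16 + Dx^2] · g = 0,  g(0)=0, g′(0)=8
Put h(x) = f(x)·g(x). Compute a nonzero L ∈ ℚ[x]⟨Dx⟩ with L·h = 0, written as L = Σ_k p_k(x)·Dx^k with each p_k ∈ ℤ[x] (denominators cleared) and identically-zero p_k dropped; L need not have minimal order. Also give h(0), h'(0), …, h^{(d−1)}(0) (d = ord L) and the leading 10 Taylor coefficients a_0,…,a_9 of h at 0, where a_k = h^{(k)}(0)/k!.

f: a_k = 1, 0, -8, 0, 32/3, 0, -256/45, 0, 512/315, 0, …
g: a_k = 0, 8, 0, -64/3, 0, 256/15, 0, -2048/315, 0, 4096/2835, …
h₀=f·g: eliminate ⇒ L₀, order ≤ 2·2.
L = 64·Dx + Dx^3  (order 3).
h: a_k = 0, 8, 0, -256/3, 0, 4096/15, 0, -131072/315, 0, 1048576/2835, …
ICs: h(0) = 0, h′(0) = 8, h′′(0) = 0.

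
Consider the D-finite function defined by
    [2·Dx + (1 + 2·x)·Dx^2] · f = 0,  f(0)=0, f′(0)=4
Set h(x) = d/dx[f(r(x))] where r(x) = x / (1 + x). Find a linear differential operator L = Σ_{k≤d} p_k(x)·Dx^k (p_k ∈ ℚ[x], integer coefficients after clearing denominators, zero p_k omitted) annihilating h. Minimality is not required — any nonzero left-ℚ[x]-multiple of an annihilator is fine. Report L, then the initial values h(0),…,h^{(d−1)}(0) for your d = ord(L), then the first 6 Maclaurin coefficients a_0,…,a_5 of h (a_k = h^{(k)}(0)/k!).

L = (4 + 6·x) + (1 + 4·x + 3·x^2)·Dx  (order 1).
h: a_k = 4, -16, 52, -160, 484, -1456, …
ICs: h(0) = 4.

f: a_k = 0, 4, -4, 16/3, -8, 64/5, …
Change of var in L_f (x↦r) gives L₀.
h₀' ⇒ L via d/dx closure of L₀.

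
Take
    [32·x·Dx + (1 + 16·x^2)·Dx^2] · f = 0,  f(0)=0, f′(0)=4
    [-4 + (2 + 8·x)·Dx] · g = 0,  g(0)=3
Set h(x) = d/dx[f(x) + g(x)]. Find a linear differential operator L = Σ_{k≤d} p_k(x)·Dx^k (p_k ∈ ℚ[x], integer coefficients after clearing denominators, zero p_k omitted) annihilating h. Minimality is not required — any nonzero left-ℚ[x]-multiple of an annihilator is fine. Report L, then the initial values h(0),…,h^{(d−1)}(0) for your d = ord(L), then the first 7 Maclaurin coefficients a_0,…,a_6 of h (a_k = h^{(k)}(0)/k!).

L = (-32 - 320·x + 1536·x^2 + 3072·x^3) + (-22 - 128·x + 320·x^2 + 6144·x^3 + 10752·x^4)·Dx + (-1 + 12·x + 96·x^2 + 384·x^3 + 1792·x^4 + 3072·x^5)·Dx^2  (order 2).
h: a_k = 10, -12, -28, -120, 1444, -1512, -10840, …
ICs: h(0) = 10, h′(0) = -12.

f: a_k = 0, 4, 0, -64/3, 0, 1024/5, 0, …
g: a_k = 3, 6, -6, 12, -30, 84, -252, …
f+g: L₀ = lclm(L_f,L_g), ord ≤ 2+1.
Differentiate: ansatz ord ≤ ord L₀ ⇒ L.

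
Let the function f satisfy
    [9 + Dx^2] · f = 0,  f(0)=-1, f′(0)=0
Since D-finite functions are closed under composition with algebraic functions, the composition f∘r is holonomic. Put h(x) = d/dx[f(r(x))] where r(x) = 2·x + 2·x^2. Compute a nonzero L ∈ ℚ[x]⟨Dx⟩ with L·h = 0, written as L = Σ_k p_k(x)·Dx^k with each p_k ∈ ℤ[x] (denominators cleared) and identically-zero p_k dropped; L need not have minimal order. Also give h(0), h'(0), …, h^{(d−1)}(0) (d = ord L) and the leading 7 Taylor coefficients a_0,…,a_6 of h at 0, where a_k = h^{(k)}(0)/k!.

f: a_k = -1, 0, 9/2, 0, -27/8, 0, 81/80, …
L₀ from L_f via x↦r, Dx↦r'^{-1}Dx.
Differentiate: ansatz ord ≤ ord L₀ ⇒ L.
L = (48 + 288·x + 864·x^2 + 1152·x^3 + 576·x^4) + (-6 - 12·x)·Dx + (1 + 4·x + 4·x^2)·Dx^2  (order 2).
h: a_k = 0, 36, 108, -144, -1080, -7776/5, 6048/5, …
ICs: h(0) = 0, h′(0) = 36.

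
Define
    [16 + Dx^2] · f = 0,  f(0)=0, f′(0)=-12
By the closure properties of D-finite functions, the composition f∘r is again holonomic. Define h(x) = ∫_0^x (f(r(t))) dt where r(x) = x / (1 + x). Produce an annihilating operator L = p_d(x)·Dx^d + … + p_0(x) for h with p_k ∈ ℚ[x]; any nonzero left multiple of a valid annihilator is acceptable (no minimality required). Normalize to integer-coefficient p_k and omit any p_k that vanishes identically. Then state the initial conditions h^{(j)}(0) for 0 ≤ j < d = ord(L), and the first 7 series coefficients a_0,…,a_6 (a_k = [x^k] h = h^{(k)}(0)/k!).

f: a_k = 0, -12, 0, 32, 0, -128/5, 0, …
f∘r: x↦r, Dx↦Dx/r' in L_f ⇒ L₀.
∫: right-multiply L₀ by Dx.
L = 16·Dx + (2 + 6·x + 6·x^2 + 2·x^3)·Dx^2 + (1 + 4·x + 6·x^2 + 4·x^3 + x^4)·Dx^3  (order 3).
h: a_k = 0, 0, -6, 4, 5, -84/5, 386/15, …
ICs: h(0) = 0, h′(0) = 0, h′′(0) = -12.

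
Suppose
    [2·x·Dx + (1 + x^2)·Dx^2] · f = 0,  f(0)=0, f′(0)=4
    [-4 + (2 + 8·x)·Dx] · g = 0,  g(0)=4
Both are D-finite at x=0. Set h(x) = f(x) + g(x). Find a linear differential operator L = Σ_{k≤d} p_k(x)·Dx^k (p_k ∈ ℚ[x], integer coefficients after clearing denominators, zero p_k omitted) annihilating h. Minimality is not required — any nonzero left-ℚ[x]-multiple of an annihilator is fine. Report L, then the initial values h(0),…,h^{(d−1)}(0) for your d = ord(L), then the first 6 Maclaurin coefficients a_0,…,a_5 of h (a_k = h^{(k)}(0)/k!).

f: a_k = 0, 4, 0, -4/3, 0, 4/5, …
g: a_k = 4, 8, -8, 16, -40, 112, …
h₀=f+g: left-lcm gives L₀, ord ≤ 3.
L = (-4 - 40·x + 12·x^2 + 24·x^3)·Dx + (-14 - 16·x - 50·x^2 + 48·x^3 + 84·x^4)·Dx^2 + (-2 - 6·x + 12·x^2 + 18·x^3 + 14·x^4 + 24·x^5)·Dx^3  (order 3).
h: a_k = 4, 12, -8, 44/3, -40, 564/5, …
ICs: h(0) = 4, h′(0) = 12, h′′(0) = -16.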